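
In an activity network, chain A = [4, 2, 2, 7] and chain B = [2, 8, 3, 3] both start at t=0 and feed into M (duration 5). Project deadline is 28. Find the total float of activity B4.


Forward pass: ES(B4) = sum of predecessors on chain B = 13
EF = ES + duration = 13 + 3 = 16
Backward pass: LF(M) = deadline = 28; LS(M) = 28 - 5 = 23
LF(B4) = LS(M) - sum(successors on chain B) = 23 - 0 = 23
LS = LF - duration = 23 - 3 = 20
Total float = LS - ES = 20 - 13 = 7

7


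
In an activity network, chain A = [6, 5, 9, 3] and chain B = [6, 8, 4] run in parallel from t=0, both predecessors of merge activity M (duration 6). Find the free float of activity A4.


ES(A4) = sum of predecessors on chain A = 20
EF(A4) = ES + duration = 20 + 3 = 23
Successor of A4 is M. ES(M) = max(sum(A), sum(B)) = max(23, 18) = 23
Free float = ES(successor) - EF(current) = 23 - 23 = 0

0


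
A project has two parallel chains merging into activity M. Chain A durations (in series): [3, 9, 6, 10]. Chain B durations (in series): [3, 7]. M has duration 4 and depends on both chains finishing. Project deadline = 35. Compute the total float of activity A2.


Forward pass: ES(A2) = sum of predecessors on chain A = 3
EF = ES + duration = 3 + 9 = 12
Backward pass: LF(M) = deadline = 35; LS(M) = 35 - 4 = 31
LF(A2) = LS(M) - sum(successors on chain A) = 31 - 16 = 15
LS = LF - duration = 15 - 9 = 6
Total float = LS - ES = 6 - 3 = 3

3


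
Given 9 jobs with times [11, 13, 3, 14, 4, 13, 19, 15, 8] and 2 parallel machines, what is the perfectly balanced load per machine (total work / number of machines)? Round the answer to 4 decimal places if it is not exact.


Total processing time = 11 + 13 + 3 + 14 + 4 + 13 + 19 + 15 + 8 = 100
Number of machines = 2
Ideal balanced load = 100 / 2 = 50.0

50.0


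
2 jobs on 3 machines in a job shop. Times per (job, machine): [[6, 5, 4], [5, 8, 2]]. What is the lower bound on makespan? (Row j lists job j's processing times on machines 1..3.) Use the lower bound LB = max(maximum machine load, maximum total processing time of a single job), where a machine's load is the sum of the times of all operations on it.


Machine loads:
  Machine 1: 6 + 5 = 11
  Machine 2: 5 + 8 = 13
  Machine 3: 4 + 2 = 6
Max machine load = 13
Job totals:
  Job 1: 15
  Job 2: 15
Max job total = 15
Lower bound = max(13, 15) = 15

15


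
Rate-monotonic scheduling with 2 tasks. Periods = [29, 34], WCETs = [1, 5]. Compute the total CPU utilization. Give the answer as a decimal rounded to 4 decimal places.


Compute individual utilizations (exact fractions):
  Task 1: C/T = 1/29 (approx. 0.0345)
  Task 2: C/T = 5/34 (approx. 0.1471)
Total utilization U = 1/29 + 5/34 = 179/986
Rounded to 4 decimal places: U = 0.1815
RM (Liu & Layland) bound for 2 tasks = 0.828427; compare with U = 179/986 (approx. 0.181542)
U <= bound, so schedulable by RM sufficient condition.

0.1815


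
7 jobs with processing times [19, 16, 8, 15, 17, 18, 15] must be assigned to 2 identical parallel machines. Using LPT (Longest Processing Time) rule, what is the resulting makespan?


Sort jobs in decreasing order (LPT): [19, 18, 17, 16, 15, 15, 8]
Assign each job to the least loaded machine:
  Machine 1: jobs [19, 16, 15, 8], load = 58
  Machine 2: jobs [18, 17, 15], load = 50
Makespan = max load = 58

58


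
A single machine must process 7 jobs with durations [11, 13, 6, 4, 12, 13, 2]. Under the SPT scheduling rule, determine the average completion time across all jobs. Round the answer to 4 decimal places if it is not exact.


Sort jobs by processing time (SPT order): [2, 4, 6, 11, 12, 13, 13]
Compute completion times sequentially:
  Job 1: processing = 2, completes at 2
  Job 2: processing = 4, completes at 6
  Job 3: processing = 6, completes at 12
  Job 4: processing = 11, completes at 23
  Job 5: processing = 12, completes at 35
  Job 6: processing = 13, completes at 48
  Job 7: processing = 13, completes at 61
Sum of completion times = 187
Average completion time = 187/7 = 26.7143

26.7143


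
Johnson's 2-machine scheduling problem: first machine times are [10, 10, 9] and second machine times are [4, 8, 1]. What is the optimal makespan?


Apply Johnson's rule:
  Group 1 (a <= b): []
  Group 2 (a > b): [(2, 10, 8), (1, 10, 4), (3, 9, 1)]
Optimal job order: [2, 1, 3]
Schedule:
  Job 2: M1 done at 10, M2 done at 18
  Job 1: M1 done at 20, M2 done at 24
  Job 3: M1 done at 29, M2 done at 30
Makespan = 30

30


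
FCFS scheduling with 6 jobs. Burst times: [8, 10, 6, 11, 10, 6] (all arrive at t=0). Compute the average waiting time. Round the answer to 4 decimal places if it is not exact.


FCFS order (as given): [8, 10, 6, 11, 10, 6]
Waiting times:
  Job 1: wait = 0
  Job 2: wait = 8
  Job 3: wait = 18
  Job 4: wait = 24
  Job 5: wait = 35
  Job 6: wait = 45
Sum of waiting times = 130
Average waiting time = 130/6 = 21.6667

21.6667


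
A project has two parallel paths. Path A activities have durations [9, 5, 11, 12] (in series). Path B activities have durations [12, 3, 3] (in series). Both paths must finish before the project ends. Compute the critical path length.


Path A total = 9 + 5 + 11 + 12 = 37
Path B total = 12 + 3 + 3 = 18
Critical path = longest path = max(37, 18) = 37

37


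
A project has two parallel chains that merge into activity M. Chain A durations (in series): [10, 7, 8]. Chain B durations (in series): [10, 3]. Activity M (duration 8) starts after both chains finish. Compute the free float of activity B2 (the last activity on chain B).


ES(B2) = sum of predecessors on chain B = 10
EF(B2) = ES + duration = 10 + 3 = 13
Successor of B2 is M. ES(M) = max(sum(A), sum(B)) = max(25, 13) = 25
Free float = ES(successor) - EF(current) = 25 - 13 = 12

12


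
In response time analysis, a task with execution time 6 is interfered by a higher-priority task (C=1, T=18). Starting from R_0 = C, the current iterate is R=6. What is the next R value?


R_next = C + ceil(R_prev / T_hp) * C_hp
ceil(6 / 18) = ceil(0.3333) = 1
Interference = 1 * 1 = 1
R_next = 6 + 1 = 7

7


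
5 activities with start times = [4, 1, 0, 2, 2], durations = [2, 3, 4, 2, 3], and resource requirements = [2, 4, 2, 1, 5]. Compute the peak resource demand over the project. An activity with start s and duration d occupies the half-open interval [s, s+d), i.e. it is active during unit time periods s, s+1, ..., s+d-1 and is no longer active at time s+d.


Each activity i is active on [start_i, start_i + duration_i).
Compute total resource usage per time slot:
  t=0: active resources = [2], total = 2
  t=1: active resources = [4, 2], total = 6
  t=2: active resources = [4, 2, 1, 5], total = 12
  t=3: active resources = [4, 2, 1, 5], total = 12
  t=4: active resources = [2, 5], total = 7
  t=5: active resources = [2], total = 2
Peak resource demand = 12

12


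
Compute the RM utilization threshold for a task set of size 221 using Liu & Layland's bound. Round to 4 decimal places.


Compute 2^(1/221) = 1.0031413363
Subtract 1: 1.0031413363 - 1 = 0.0031413363
Multiply by n: 221 * 0.0031413363 = 0.6942353223
Round to 4 dp: 0.6942

0.6942


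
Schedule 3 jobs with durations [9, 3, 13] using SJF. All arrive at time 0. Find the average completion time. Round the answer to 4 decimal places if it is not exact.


SJF order (ascending): [3, 9, 13]
Completion times:
  Job 1: burst=3, C=3
  Job 2: burst=9, C=12
  Job 3: burst=13, C=25
Average completion = 40/3 = 13.3333

13.3333


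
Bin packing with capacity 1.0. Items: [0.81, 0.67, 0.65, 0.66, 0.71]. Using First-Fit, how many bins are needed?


Place items sequentially using First-Fit:
  Item 0.81 -> new Bin 1
  Item 0.67 -> new Bin 2
  Item 0.65 -> new Bin 3
  Item 0.66 -> new Bin 4
  Item 0.71 -> new Bin 5
Total bins used = 5

5


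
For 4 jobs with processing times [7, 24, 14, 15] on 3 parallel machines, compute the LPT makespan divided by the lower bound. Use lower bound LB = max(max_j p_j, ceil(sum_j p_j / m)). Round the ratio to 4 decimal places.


LPT order: [24, 15, 14, 7]
Machine loads after assignment: [24, 15, 21]
LPT makespan = 24
Lower bound = max(max_job, ceil(total/3)) = max(24, 20) = 24
Ratio = 24 / 24 = 1.0

1.0


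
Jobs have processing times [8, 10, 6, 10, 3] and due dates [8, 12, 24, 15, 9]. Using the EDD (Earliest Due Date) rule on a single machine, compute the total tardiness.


Sort by due date (EDD order): [(8, 8), (3, 9), (10, 12), (10, 15), (6, 24)]
Compute completion times and tardiness:
  Job 1: p=8, d=8, C=8, tardiness=max(0,8-8)=0
  Job 2: p=3, d=9, C=11, tardiness=max(0,11-9)=2
  Job 3: p=10, d=12, C=21, tardiness=max(0,21-12)=9
  Job 4: p=10, d=15, C=31, tardiness=max(0,31-15)=16
  Job 5: p=6, d=24, C=37, tardiness=max(0,37-24)=13
Total tardiness = 40

40


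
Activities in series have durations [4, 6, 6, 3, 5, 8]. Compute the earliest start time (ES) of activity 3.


Activity 3 starts after activities 1 through 2 complete.
Predecessor durations: [4, 6]
ES = 4 + 6 = 10

10


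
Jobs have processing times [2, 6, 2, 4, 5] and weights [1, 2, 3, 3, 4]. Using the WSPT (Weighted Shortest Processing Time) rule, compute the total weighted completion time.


Compute p/w ratios and sort ascending (WSPT): [(2, 3), (5, 4), (4, 3), (2, 1), (6, 2)]
Compute weighted completion times:
  Job (p=2,w=3): C=2, w*C=3*2=6
  Job (p=5,w=4): C=7, w*C=4*7=28
  Job (p=4,w=3): C=11, w*C=3*11=33
  Job (p=2,w=1): C=13, w*C=1*13=13
  Job (p=6,w=2): C=19, w*C=2*19=38
Total weighted completion time = 118

118


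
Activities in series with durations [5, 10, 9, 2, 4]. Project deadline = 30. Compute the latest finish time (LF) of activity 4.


LF(activity 4) = deadline - sum of successor durations
Successors: activities 5 through 5 with durations [4]
Sum of successor durations = 4
LF = 30 - 4 = 26

26


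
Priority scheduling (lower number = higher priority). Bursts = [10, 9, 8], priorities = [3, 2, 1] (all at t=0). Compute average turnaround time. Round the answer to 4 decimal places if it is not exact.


Sort by priority (ascending = highest first):
Order: [(1, 8), (2, 9), (3, 10)]
Completion times:
  Priority 1, burst=8, C=8
  Priority 2, burst=9, C=17
  Priority 3, burst=10, C=27
Average turnaround = 52/3 = 17.3333

17.3333


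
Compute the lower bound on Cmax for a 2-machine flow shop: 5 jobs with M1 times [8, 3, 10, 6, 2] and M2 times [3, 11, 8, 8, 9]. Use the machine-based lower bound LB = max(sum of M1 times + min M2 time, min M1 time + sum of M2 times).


LB1 = sum(M1 times) + min(M2 times) = 29 + 3 = 32
LB2 = min(M1 times) + sum(M2 times) = 2 + 39 = 41
Lower bound = max(LB1, LB2) = max(32, 41) = 41

41


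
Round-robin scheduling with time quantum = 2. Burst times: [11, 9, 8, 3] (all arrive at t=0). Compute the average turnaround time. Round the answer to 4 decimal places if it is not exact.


Time quantum = 2
Execution trace:
  J1 runs 2 units, time = 2
  J2 runs 2 units, time = 4
  J3 runs 2 units, time = 6
  J4 runs 2 units, time = 8
  J1 runs 2 units, time = 10
  J2 runs 2 units, time = 12
  J3 runs 2 units, time = 14
  J4 runs 1 units, time = 15
  J1 runs 2 units, time = 17
  J2 runs 2 units, time = 19
  J3 runs 2 units, time = 21
  J1 runs 2 units, time = 23
  J2 runs 2 units, time = 25
  J3 runs 2 units, time = 27
  J1 runs 2 units, time = 29
  J2 runs 1 units, time = 30
  J1 runs 1 units, time = 31
Finish times: [31, 30, 27, 15]
Average turnaround = 103/4 = 25.75

25.75


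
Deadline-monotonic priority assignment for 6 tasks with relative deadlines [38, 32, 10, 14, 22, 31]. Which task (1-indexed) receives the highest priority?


Sort tasks by relative deadline (ascending):
  Task 3: deadline = 10
  Task 4: deadline = 14
  Task 5: deadline = 22
  Task 6: deadline = 31
  Task 2: deadline = 32
  Task 1: deadline = 38
Priority order (highest first): [3, 4, 5, 6, 2, 1]
Highest priority task = 3

3


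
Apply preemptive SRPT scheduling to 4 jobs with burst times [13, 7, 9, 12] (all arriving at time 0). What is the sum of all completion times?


Since all jobs arrive at t=0, SRPT equals SPT ordering.
SPT order: [7, 9, 12, 13]
Completion times:
  Job 1: p=7, C=7
  Job 2: p=9, C=16
  Job 3: p=12, C=28
  Job 4: p=13, C=41
Total completion time = 7 + 16 + 28 + 41 = 92

92


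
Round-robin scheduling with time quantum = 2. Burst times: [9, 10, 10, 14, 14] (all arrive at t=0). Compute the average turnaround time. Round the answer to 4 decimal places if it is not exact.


Time quantum = 2
Execution trace:
  J1 runs 2 units, time = 2
  J2 runs 2 units, time = 4
  J3 runs 2 units, time = 6
  J4 runs 2 units, time = 8
  J5 runs 2 units, time = 10
  J1 runs 2 units, time = 12
  J2 runs 2 units, time = 14
  J3 runs 2 units, time = 16
  J4 runs 2 units, time = 18
  J5 runs 2 units, time = 20
  J1 runs 2 units, time = 22
  J2 runs 2 units, time = 24
  J3 runs 2 units, time = 26
  J4 runs 2 units, time = 28
  J5 runs 2 units, time = 30
  J1 runs 2 units, time = 32
  J2 runs 2 units, time = 34
  J3 runs 2 units, time = 36
  J4 runs 2 units, time = 38
  J5 runs 2 units, time = 40
  J1 runs 1 units, time = 41
  J2 runs 2 units, time = 43
  J3 runs 2 units, time = 45
  J4 runs 2 units, time = 47
  J5 runs 2 units, time = 49
  J4 runs 2 units, time = 51
  J5 runs 2 units, time = 53
  J4 runs 2 units, time = 55
  J5 runs 2 units, time = 57
Finish times: [41, 43, 45, 55, 57]
Average turnaround = 241/5 = 48.2

48.2


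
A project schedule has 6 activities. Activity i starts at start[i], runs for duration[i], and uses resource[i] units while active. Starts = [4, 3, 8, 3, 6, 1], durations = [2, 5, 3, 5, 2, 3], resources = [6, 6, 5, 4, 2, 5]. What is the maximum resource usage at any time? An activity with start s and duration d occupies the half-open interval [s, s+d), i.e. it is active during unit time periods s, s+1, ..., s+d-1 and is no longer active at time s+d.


Each activity i is active on [start_i, start_i + duration_i).
Compute total resource usage per time slot:
  t=0: active resources = [], total = 0
  t=1: active resources = [5], total = 5
  t=2: active resources = [5], total = 5
  t=3: active resources = [6, 4, 5], total = 15
  t=4: active resources = [6, 6, 4], total = 16
  t=5: active resources = [6, 6, 4], total = 16
  t=6: active resources = [6, 4, 2], total = 12
  t=7: active resources = [6, 4, 2], total = 12
  t=8: active resources = [5], total = 5
  t=9: active resources = [5], total = 5
  t=10: active resources = [5], total = 5
Peak resource demand = 16

16


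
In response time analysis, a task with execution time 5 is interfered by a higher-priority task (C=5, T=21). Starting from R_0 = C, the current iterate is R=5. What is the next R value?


R_next = C + ceil(R_prev / T_hp) * C_hp
ceil(5 / 21) = ceil(0.2381) = 1
Interference = 1 * 5 = 5
R_next = 5 + 5 = 10

10


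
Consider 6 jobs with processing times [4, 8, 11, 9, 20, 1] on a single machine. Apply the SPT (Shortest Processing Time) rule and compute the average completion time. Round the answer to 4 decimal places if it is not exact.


Sort jobs by processing time (SPT order): [1, 4, 8, 9, 11, 20]
Compute completion times sequentially:
  Job 1: processing = 1, completes at 1
  Job 2: processing = 4, completes at 5
  Job 3: processing = 8, completes at 13
  Job 4: processing = 9, completes at 22
  Job 5: processing = 11, completes at 33
  Job 6: processing = 20, completes at 53
Sum of completion times = 127
Average completion time = 127/6 = 21.1667

21.1667


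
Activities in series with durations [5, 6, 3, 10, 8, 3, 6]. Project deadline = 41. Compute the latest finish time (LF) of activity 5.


LF(activity 5) = deadline - sum of successor durations
Successors: activities 6 through 7 with durations [3, 6]
Sum of successor durations = 9
LF = 41 - 9 = 32

32


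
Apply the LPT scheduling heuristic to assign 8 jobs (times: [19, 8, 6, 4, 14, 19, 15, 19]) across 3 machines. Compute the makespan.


Sort jobs in decreasing order (LPT): [19, 19, 19, 15, 14, 8, 6, 4]
Assign each job to the least loaded machine:
  Machine 1: jobs [19, 15], load = 34
  Machine 2: jobs [19, 14, 4], load = 37
  Machine 3: jobs [19, 8, 6], load = 33
Makespan = max load = 37

37


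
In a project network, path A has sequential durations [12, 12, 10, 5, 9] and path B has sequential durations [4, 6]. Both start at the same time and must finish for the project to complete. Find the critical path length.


Path A total = 12 + 12 + 10 + 5 + 9 = 48
Path B total = 4 + 6 = 10
Critical path = longest path = max(48, 10) = 48

48


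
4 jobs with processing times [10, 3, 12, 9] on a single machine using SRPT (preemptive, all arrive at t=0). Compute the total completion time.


Since all jobs arrive at t=0, SRPT equals SPT ordering.
SPT order: [3, 9, 10, 12]
Completion times:
  Job 1: p=3, C=3
  Job 2: p=9, C=12
  Job 3: p=10, C=22
  Job 4: p=12, C=34
Total completion time = 3 + 12 + 22 + 34 = 71

71


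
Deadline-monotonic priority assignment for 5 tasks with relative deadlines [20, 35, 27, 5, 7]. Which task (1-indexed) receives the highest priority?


Sort tasks by relative deadline (ascending):
  Task 4: deadline = 5
  Task 5: deadline = 7
  Task 1: deadline = 20
  Task 3: deadline = 27
  Task 2: deadline = 35
Priority order (highest first): [4, 5, 1, 3, 2]
Highest priority task = 4

4


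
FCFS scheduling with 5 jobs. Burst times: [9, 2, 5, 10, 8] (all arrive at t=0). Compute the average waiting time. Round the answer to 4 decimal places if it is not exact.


FCFS order (as given): [9, 2, 5, 10, 8]
Waiting times:
  Job 1: wait = 0
  Job 2: wait = 9
  Job 3: wait = 11
  Job 4: wait = 16
  Job 5: wait = 26
Sum of waiting times = 62
Average waiting time = 62/5 = 12.4

12.4


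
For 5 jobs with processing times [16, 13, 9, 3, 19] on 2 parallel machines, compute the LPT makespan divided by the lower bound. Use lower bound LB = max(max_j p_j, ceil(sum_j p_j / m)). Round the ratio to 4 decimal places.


LPT order: [19, 16, 13, 9, 3]
Machine loads after assignment: [31, 29]
LPT makespan = 31
Lower bound = max(max_job, ceil(total/2)) = max(19, 30) = 30
Ratio = 31 / 30 = 1.0333

1.0333


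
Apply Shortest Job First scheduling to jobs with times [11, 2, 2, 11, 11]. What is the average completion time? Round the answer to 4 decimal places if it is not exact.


SJF order (ascending): [2, 2, 11, 11, 11]
Completion times:
  Job 1: burst=2, C=2
  Job 2: burst=2, C=4
  Job 3: burst=11, C=15
  Job 4: burst=11, C=26
  Job 5: burst=11, C=37
Average completion = 84/5 = 16.8

16.8


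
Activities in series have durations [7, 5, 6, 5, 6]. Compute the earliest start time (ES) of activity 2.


Activity 2 starts after activities 1 through 1 complete.
Predecessor durations: [7]
ES = 7 = 7

7


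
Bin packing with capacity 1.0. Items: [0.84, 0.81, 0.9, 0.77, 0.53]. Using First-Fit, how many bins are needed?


Place items sequentially using First-Fit:
  Item 0.84 -> new Bin 1
  Item 0.81 -> new Bin 2
  Item 0.9 -> new Bin 3
  Item 0.77 -> new Bin 4
  Item 0.53 -> new Bin 5
Total bins used = 5

5


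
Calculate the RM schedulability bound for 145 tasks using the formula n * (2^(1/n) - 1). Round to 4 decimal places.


Compute 2^(1/145) = 1.0047917694
Subtract 1: 1.0047917694 - 1 = 0.0047917694
Multiply by n: 145 * 0.0047917694 = 0.6948065630
Round to 4 dp: 0.6948

0.6948


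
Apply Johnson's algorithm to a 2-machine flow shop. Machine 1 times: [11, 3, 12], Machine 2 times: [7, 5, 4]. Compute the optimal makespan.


Apply Johnson's rule:
  Group 1 (a <= b): [(2, 3, 5)]
  Group 2 (a > b): [(1, 11, 7), (3, 12, 4)]
Optimal job order: [2, 1, 3]
Schedule:
  Job 2: M1 done at 3, M2 done at 8
  Job 1: M1 done at 14, M2 done at 21
  Job 3: M1 done at 26, M2 done at 30
Makespan = 30

30


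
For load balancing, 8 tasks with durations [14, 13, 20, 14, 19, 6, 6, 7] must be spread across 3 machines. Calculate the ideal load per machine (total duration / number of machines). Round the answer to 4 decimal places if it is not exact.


Total processing time = 14 + 13 + 20 + 14 + 19 + 6 + 6 + 7 = 99
Number of machines = 3
Ideal balanced load = 99 / 3 = 33.0

33.0


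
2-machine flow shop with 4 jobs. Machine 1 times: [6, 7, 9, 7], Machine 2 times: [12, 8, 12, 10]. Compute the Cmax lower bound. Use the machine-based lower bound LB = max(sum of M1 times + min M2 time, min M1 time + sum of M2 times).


LB1 = sum(M1 times) + min(M2 times) = 29 + 8 = 37
LB2 = min(M1 times) + sum(M2 times) = 6 + 42 = 48
Lower bound = max(LB1, LB2) = max(37, 48) = 48

48


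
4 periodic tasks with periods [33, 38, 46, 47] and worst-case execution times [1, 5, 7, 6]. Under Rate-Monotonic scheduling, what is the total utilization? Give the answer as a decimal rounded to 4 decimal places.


Compute individual utilizations (exact fractions):
  Task 1: C/T = 1/33 (approx. 0.0303)
  Task 2: C/T = 5/38 (approx. 0.1316)
  Task 3: C/T = 7/46 (approx. 0.1522)
  Task 4: C/T = 6/47 (approx. 0.1277)
Total utilization U = 1/33 + 5/38 + 7/46 + 6/47 = 299389/677787
Rounded to 4 decimal places: U = 0.4417
RM (Liu & Layland) bound for 4 tasks = 0.756828; compare with U = 299389/677787 (approx. 0.441715)
U <= bound, so schedulable by RM sufficient condition.

0.4417


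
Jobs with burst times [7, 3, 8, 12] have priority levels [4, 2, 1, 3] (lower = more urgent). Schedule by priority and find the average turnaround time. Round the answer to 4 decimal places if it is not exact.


Sort by priority (ascending = highest first):
Order: [(1, 8), (2, 3), (3, 12), (4, 7)]
Completion times:
  Priority 1, burst=8, C=8
  Priority 2, burst=3, C=11
  Priority 3, burst=12, C=23
  Priority 4, burst=7, C=30
Average turnaround = 72/4 = 18.0

18.0


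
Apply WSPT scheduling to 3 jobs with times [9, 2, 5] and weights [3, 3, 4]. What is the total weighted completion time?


Compute p/w ratios and sort ascending (WSPT): [(2, 3), (5, 4), (9, 3)]
Compute weighted completion times:
  Job (p=2,w=3): C=2, w*C=3*2=6
  Job (p=5,w=4): C=7, w*C=4*7=28
  Job (p=9,w=3): C=16, w*C=3*16=48
Total weighted completion time = 82

82


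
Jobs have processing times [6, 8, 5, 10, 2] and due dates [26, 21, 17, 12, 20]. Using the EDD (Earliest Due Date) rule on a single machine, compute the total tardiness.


Sort by due date (EDD order): [(10, 12), (5, 17), (2, 20), (8, 21), (6, 26)]
Compute completion times and tardiness:
  Job 1: p=10, d=12, C=10, tardiness=max(0,10-12)=0
  Job 2: p=5, d=17, C=15, tardiness=max(0,15-17)=0
  Job 3: p=2, d=20, C=17, tardiness=max(0,17-20)=0
  Job 4: p=8, d=21, C=25, tardiness=max(0,25-21)=4
  Job 5: p=6, d=26, C=31, tardiness=max(0,31-26)=5
Total tardiness = 9

9


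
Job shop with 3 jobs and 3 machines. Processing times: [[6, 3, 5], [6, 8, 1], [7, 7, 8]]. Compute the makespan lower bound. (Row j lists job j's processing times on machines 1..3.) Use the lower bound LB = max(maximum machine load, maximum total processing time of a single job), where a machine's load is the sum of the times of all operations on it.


Machine loads:
  Machine 1: 6 + 6 + 7 = 19
  Machine 2: 3 + 8 + 7 = 18
  Machine 3: 5 + 1 + 8 = 14
Max machine load = 19
Job totals:
  Job 1: 14
  Job 2: 15
  Job 3: 22
Max job total = 22
Lower bound = max(19, 22) = 22

22


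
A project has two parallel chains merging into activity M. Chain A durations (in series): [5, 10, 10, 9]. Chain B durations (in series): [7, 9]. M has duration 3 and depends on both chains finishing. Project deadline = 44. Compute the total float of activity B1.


Forward pass: ES(B1) = sum of predecessors on chain B = 0
EF = ES + duration = 0 + 7 = 7
Backward pass: LF(M) = deadline = 44; LS(M) = 44 - 3 = 41
LF(B1) = LS(M) - sum(successors on chain B) = 41 - 9 = 32
LS = LF - duration = 32 - 7 = 25
Total float = LS - ES = 25 - 0 = 25

25


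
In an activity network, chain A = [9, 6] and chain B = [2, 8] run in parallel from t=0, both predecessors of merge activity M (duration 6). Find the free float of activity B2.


ES(B2) = sum of predecessors on chain B = 2
EF(B2) = ES + duration = 2 + 8 = 10
Successor of B2 is M. ES(M) = max(sum(A), sum(B)) = max(15, 10) = 15
Free float = ES(successor) - EF(current) = 15 - 10 = 5

5


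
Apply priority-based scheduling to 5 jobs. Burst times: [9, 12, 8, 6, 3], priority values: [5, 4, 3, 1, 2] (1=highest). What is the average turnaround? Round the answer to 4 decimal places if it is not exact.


Sort by priority (ascending = highest first):
Order: [(1, 6), (2, 3), (3, 8), (4, 12), (5, 9)]
Completion times:
  Priority 1, burst=6, C=6
  Priority 2, burst=3, C=9
  Priority 3, burst=8, C=17
  Priority 4, burst=12, C=29
  Priority 5, burst=9, C=38
Average turnaround = 99/5 = 19.8

19.8


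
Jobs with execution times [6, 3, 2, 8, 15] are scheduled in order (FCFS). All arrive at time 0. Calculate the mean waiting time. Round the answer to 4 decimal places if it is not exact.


FCFS order (as given): [6, 3, 2, 8, 15]
Waiting times:
  Job 1: wait = 0
  Job 2: wait = 6
  Job 3: wait = 9
  Job 4: wait = 11
  Job 5: wait = 19
Sum of waiting times = 45
Average waiting time = 45/5 = 9.0

9.0


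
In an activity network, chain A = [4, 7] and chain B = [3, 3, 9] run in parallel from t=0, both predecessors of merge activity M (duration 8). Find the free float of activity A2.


ES(A2) = sum of predecessors on chain A = 4
EF(A2) = ES + duration = 4 + 7 = 11
Successor of A2 is M. ES(M) = max(sum(A), sum(B)) = max(11, 15) = 15
Free float = ES(successor) - EF(current) = 15 - 11 = 4

4


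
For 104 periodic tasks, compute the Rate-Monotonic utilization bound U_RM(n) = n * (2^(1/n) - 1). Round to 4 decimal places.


Compute 2^(1/104) = 1.0066871365
Subtract 1: 1.0066871365 - 1 = 0.0066871365
Multiply by n: 104 * 0.0066871365 = 0.6954621960
Round to 4 dp: 0.6955

0.6955


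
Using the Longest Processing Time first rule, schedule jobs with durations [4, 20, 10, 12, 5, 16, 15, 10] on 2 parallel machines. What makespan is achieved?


Sort jobs in decreasing order (LPT): [20, 16, 15, 12, 10, 10, 5, 4]
Assign each job to the least loaded machine:
  Machine 1: jobs [20, 12, 10, 4], load = 46
  Machine 2: jobs [16, 15, 10, 5], load = 46
Makespan = max load = 46

46


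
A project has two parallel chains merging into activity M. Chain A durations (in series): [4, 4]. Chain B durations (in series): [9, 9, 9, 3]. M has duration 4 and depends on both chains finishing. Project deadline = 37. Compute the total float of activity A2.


Forward pass: ES(A2) = sum of predecessors on chain A = 4
EF = ES + duration = 4 + 4 = 8
Backward pass: LF(M) = deadline = 37; LS(M) = 37 - 4 = 33
LF(A2) = LS(M) - sum(successors on chain A) = 33 - 0 = 33
LS = LF - duration = 33 - 4 = 29
Total float = LS - ES = 29 - 4 = 25

25


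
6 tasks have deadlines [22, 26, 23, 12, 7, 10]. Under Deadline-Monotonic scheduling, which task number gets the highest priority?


Sort tasks by relative deadline (ascending):
  Task 5: deadline = 7
  Task 6: deadline = 10
  Task 4: deadline = 12
  Task 1: deadline = 22
  Task 3: deadline = 23
  Task 2: deadline = 26
Priority order (highest first): [5, 6, 4, 1, 3, 2]
Highest priority task = 5

5


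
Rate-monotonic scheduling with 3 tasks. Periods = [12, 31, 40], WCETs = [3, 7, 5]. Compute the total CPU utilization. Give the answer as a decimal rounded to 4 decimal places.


Compute individual utilizations (exact fractions):
  Task 1: C/T = 3/12 = 1/4 (approx. 0.25)
  Task 2: C/T = 7/31 (approx. 0.2258)
  Task 3: C/T = 5/40 = 1/8 (approx. 0.125)
Total utilization U = 1/4 + 7/31 + 1/8 = 149/248
Rounded to 4 decimal places: U = 0.6008
RM (Liu & Layland) bound for 3 tasks = 0.779763; compare with U = 149/248 (approx. 0.600806)
U <= bound, so schedulable by RM sufficient condition.

0.6008


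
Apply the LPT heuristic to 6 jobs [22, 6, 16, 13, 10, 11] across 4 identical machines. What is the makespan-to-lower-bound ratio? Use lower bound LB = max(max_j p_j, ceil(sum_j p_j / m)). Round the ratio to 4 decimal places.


LPT order: [22, 16, 13, 11, 10, 6]
Machine loads after assignment: [22, 16, 19, 21]
LPT makespan = 22
Lower bound = max(max_job, ceil(total/4)) = max(22, 20) = 22
Ratio = 22 / 22 = 1.0

1.0


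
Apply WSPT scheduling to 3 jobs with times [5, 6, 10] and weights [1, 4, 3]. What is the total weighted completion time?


Compute p/w ratios and sort ascending (WSPT): [(6, 4), (10, 3), (5, 1)]
Compute weighted completion times:
  Job (p=6,w=4): C=6, w*C=4*6=24
  Job (p=10,w=3): C=16, w*C=3*16=48
  Job (p=5,w=1): C=21, w*C=1*21=21
Total weighted completion time = 93

93


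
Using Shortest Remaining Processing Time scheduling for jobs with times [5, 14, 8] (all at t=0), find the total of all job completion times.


Since all jobs arrive at t=0, SRPT equals SPT ordering.
SPT order: [5, 8, 14]
Completion times:
  Job 1: p=5, C=5
  Job 2: p=8, C=13
  Job 3: p=14, C=27
Total completion time = 5 + 13 + 27 = 45

45


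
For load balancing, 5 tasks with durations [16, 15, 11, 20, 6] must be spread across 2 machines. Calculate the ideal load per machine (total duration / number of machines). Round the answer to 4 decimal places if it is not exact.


Total processing time = 16 + 15 + 11 + 20 + 6 = 68
Number of machines = 2
Ideal balanced load = 68 / 2 = 34.0

34.0


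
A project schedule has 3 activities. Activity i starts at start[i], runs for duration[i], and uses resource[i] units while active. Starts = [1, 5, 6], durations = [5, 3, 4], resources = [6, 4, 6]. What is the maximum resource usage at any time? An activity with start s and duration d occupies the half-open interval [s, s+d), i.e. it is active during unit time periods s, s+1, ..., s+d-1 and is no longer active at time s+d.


Each activity i is active on [start_i, start_i + duration_i).
Compute total resource usage per time slot:
  t=0: active resources = [], total = 0
  t=1: active resources = [6], total = 6
  t=2: active resources = [6], total = 6
  t=3: active resources = [6], total = 6
  t=4: active resources = [6], total = 6
  t=5: active resources = [6, 4], total = 10
  t=6: active resources = [4, 6], total = 10
  t=7: active resources = [4, 6], total = 10
  t=8: active resources = [6], total = 6
  t=9: active resources = [6], total = 6
Peak resource demand = 10

10


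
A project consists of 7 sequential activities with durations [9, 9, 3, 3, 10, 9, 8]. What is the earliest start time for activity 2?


Activity 2 starts after activities 1 through 1 complete.
Predecessor durations: [9]
ES = 9 = 9

9


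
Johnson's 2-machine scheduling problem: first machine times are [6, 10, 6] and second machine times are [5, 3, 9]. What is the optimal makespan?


Apply Johnson's rule:
  Group 1 (a <= b): [(3, 6, 9)]
  Group 2 (a > b): [(1, 6, 5), (2, 10, 3)]
Optimal job order: [3, 1, 2]
Schedule:
  Job 3: M1 done at 6, M2 done at 15
  Job 1: M1 done at 12, M2 done at 20
  Job 2: M1 done at 22, M2 done at 25
Makespan = 25

25


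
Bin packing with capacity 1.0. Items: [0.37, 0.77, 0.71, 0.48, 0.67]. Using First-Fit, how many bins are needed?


Place items sequentially using First-Fit:
  Item 0.37 -> new Bin 1
  Item 0.77 -> new Bin 2
  Item 0.71 -> new Bin 3
  Item 0.48 -> Bin 1 (now 0.85)
  Item 0.67 -> new Bin 4
Total bins used = 4

4


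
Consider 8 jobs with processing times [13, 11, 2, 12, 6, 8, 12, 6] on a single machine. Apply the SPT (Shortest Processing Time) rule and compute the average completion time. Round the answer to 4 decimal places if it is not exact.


Sort jobs by processing time (SPT order): [2, 6, 6, 8, 11, 12, 12, 13]
Compute completion times sequentially:
  Job 1: processing = 2, completes at 2
  Job 2: processing = 6, completes at 8
  Job 3: processing = 6, completes at 14
  Job 4: processing = 8, completes at 22
  Job 5: processing = 11, completes at 33
  Job 6: processing = 12, completes at 45
  Job 7: processing = 12, completes at 57
  Job 8: processing = 13, completes at 70
Sum of completion times = 251
Average completion time = 251/8 = 31.375

31.375


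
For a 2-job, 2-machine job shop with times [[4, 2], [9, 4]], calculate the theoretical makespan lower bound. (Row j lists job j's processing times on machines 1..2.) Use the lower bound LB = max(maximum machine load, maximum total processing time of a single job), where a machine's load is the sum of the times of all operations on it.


Machine loads:
  Machine 1: 4 + 9 = 13
  Machine 2: 2 + 4 = 6
Max machine load = 13
Job totals:
  Job 1: 6
  Job 2: 13
Max job total = 13
Lower bound = max(13, 13) = 13

13


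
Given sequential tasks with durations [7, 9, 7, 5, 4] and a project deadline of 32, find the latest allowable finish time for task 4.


LF(activity 4) = deadline - sum of successor durations
Successors: activities 5 through 5 with durations [4]
Sum of successor durations = 4
LF = 32 - 4 = 28

28


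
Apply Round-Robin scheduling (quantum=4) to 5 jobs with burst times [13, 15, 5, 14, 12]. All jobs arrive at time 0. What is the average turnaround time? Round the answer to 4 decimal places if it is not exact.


Time quantum = 4
Execution trace:
  J1 runs 4 units, time = 4
  J2 runs 4 units, time = 8
  J3 runs 4 units, time = 12
  J4 runs 4 units, time = 16
  J5 runs 4 units, time = 20
  J1 runs 4 units, time = 24
  J2 runs 4 units, time = 28
  J3 runs 1 units, time = 29
  J4 runs 4 units, time = 33
  J5 runs 4 units, time = 37
  J1 runs 4 units, time = 41
  J2 runs 4 units, time = 45
  J4 runs 4 units, time = 49
  J5 runs 4 units, time = 53
  J1 runs 1 units, time = 54
  J2 runs 3 units, time = 57
  J4 runs 2 units, time = 59
Finish times: [54, 57, 29, 59, 53]
Average turnaround = 252/5 = 50.4

50.4


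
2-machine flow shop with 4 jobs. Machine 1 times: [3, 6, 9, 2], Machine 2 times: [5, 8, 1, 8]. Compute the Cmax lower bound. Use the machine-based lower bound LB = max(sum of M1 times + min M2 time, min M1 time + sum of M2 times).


LB1 = sum(M1 times) + min(M2 times) = 20 + 1 = 21
LB2 = min(M1 times) + sum(M2 times) = 2 + 22 = 24
Lower bound = max(LB1, LB2) = max(21, 24) = 24

24


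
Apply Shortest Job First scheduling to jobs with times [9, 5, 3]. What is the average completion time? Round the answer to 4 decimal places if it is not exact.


SJF order (ascending): [3, 5, 9]
Completion times:
  Job 1: burst=3, C=3
  Job 2: burst=5, C=8
  Job 3: burst=9, C=17
Average completion = 28/3 = 9.3333

9.3333


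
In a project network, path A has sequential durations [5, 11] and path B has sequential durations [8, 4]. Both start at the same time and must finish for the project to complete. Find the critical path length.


Path A total = 5 + 11 = 16
Path B total = 8 + 4 = 12
Critical path = longest path = max(16, 12) = 16

16


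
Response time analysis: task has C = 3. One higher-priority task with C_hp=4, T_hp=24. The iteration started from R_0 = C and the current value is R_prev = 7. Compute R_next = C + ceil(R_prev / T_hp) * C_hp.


R_next = C + ceil(R_prev / T_hp) * C_hp
ceil(7 / 24) = ceil(0.2917) = 1
Interference = 1 * 4 = 4
R_next = 3 + 4 = 7
R_next = R_prev, so the iteration has converged (response time = 7).

7


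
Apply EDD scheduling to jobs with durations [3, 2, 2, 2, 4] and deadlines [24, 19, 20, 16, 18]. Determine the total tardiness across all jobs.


Sort by due date (EDD order): [(2, 16), (4, 18), (2, 19), (2, 20), (3, 24)]
Compute completion times and tardiness:
  Job 1: p=2, d=16, C=2, tardiness=max(0,2-16)=0
  Job 2: p=4, d=18, C=6, tardiness=max(0,6-18)=0
  Job 3: p=2, d=19, C=8, tardiness=max(0,8-19)=0
  Job 4: p=2, d=20, C=10, tardiness=max(0,10-20)=0
  Job 5: p=3, d=24, C=13, tardiness=max(0,13-24)=0
Total tardiness = 0

0


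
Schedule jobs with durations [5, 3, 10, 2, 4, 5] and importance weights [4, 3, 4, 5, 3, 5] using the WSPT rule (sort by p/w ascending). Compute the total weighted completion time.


Compute p/w ratios and sort ascending (WSPT): [(2, 5), (3, 3), (5, 5), (5, 4), (4, 3), (10, 4)]
Compute weighted completion times:
  Job (p=2,w=5): C=2, w*C=5*2=10
  Job (p=3,w=3): C=5, w*C=3*5=15
  Job (p=5,w=5): C=10, w*C=5*10=50
  Job (p=5,w=4): C=15, w*C=4*15=60
  Job (p=4,w=3): C=19, w*C=3*19=57
  Job (p=10,w=4): C=29, w*C=4*29=116
Total weighted completion time = 308

308


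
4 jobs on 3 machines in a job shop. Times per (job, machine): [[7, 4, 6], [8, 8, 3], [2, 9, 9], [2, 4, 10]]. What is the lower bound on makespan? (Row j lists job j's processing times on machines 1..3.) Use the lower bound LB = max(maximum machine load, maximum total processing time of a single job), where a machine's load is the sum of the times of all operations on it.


Machine loads:
  Machine 1: 7 + 8 + 2 + 2 = 19
  Machine 2: 4 + 8 + 9 + 4 = 25
  Machine 3: 6 + 3 + 9 + 10 = 28
Max machine load = 28
Job totals:
  Job 1: 17
  Job 2: 19
  Job 3: 20
  Job 4: 16
Max job total = 20
Lower bound = max(28, 20) = 28

28


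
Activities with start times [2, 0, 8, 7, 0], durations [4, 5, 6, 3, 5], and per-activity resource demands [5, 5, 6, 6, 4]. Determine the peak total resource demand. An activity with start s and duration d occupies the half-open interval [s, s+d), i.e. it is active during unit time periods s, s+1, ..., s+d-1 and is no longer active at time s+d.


Each activity i is active on [start_i, start_i + duration_i).
Compute total resource usage per time slot:
  t=0: active resources = [5, 4], total = 9
  t=1: active resources = [5, 4], total = 9
  t=2: active resources = [5, 5, 4], total = 14
  t=3: active resources = [5, 5, 4], total = 14
  t=4: active resources = [5, 5, 4], total = 14
  t=5: active resources = [5], total = 5
  t=6: active resources = [], total = 0
  t=7: active resources = [6], total = 6
  t=8: active resources = [6, 6], total = 12
  t=9: active resources = [6, 6], total = 12
  t=10: active resources = [6], total = 6
  t=11: active resources = [6], total = 6
  t=12: active resources = [6], total = 6
  t=13: active resources = [6], total = 6
Peak resource demand = 14

14


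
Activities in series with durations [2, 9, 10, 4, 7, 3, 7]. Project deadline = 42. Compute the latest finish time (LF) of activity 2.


LF(activity 2) = deadline - sum of successor durations
Successors: activities 3 through 7 with durations [10, 4, 7, 3, 7]
Sum of successor durations = 31
LF = 42 - 31 = 11

11


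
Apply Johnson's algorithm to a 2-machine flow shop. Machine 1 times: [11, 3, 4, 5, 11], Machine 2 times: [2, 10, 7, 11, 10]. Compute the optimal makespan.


Apply Johnson's rule:
  Group 1 (a <= b): [(2, 3, 10), (3, 4, 7), (4, 5, 11)]
  Group 2 (a > b): [(5, 11, 10), (1, 11, 2)]
Optimal job order: [2, 3, 4, 5, 1]
Schedule:
  Job 2: M1 done at 3, M2 done at 13
  Job 3: M1 done at 7, M2 done at 20
  Job 4: M1 done at 12, M2 done at 31
  Job 5: M1 done at 23, M2 done at 41
  Job 1: M1 done at 34, M2 done at 43
Makespan = 43

43


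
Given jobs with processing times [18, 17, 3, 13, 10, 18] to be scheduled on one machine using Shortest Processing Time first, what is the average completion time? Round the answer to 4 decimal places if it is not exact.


Sort jobs by processing time (SPT order): [3, 10, 13, 17, 18, 18]
Compute completion times sequentially:
  Job 1: processing = 3, completes at 3
  Job 2: processing = 10, completes at 13
  Job 3: processing = 13, completes at 26
  Job 4: processing = 17, completes at 43
  Job 5: processing = 18, completes at 61
  Job 6: processing = 18, completes at 79
Sum of completion times = 225
Average completion time = 225/6 = 37.5

37.5


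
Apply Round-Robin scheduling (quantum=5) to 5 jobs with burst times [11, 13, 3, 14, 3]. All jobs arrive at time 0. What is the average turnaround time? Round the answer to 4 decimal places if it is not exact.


Time quantum = 5
Execution trace:
  J1 runs 5 units, time = 5
  J2 runs 5 units, time = 10
  J3 runs 3 units, time = 13
  J4 runs 5 units, time = 18
  J5 runs 3 units, time = 21
  J1 runs 5 units, time = 26
  J2 runs 5 units, time = 31
  J4 runs 5 units, time = 36
  J1 runs 1 units, time = 37
  J2 runs 3 units, time = 40
  J4 runs 4 units, time = 44
Finish times: [37, 40, 13, 44, 21]
Average turnaround = 155/5 = 31.0

31.0


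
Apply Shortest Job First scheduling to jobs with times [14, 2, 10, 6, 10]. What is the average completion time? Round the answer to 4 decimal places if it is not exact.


SJF order (ascending): [2, 6, 10, 10, 14]
Completion times:
  Job 1: burst=2, C=2
  Job 2: burst=6, C=8
  Job 3: burst=10, C=18
  Job 4: burst=10, C=28
  Job 5: burst=14, C=42
Average completion = 98/5 = 19.6

19.6
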